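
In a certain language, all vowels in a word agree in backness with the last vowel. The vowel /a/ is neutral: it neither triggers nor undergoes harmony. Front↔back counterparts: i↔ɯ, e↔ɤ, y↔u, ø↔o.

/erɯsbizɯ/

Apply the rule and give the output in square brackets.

[ɤrɯsbɯzɯ]

/e/ harmonizes with /ɯ/ ([+back]) → [ɤ]
/i/ harmonizes with /ɯ/ ([+back]) → [ɯ]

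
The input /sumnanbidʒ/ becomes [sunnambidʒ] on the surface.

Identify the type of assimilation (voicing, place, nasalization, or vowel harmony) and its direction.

place assimilation, regressive

/m/→[n] /n/→[m].
Each target copies a feature from the following segment, so the direction is regressive.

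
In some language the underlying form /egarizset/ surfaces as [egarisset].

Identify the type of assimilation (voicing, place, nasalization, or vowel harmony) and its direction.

voicing assimilation, regressive

/z/→[s].
Each target copies a feature from the following segment, so the direction is regressive.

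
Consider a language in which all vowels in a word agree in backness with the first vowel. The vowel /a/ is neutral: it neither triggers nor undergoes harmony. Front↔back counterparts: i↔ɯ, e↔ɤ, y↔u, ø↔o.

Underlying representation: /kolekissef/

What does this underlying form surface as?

[kolɤkɯssɤf]

/e/ harmonizes with /o/ ([+back]) → [ɤ]
/i/ harmonizes with /o/ ([+back]) → [ɯ]
/e/ harmonizes with /o/ ([+back]) → [ɤ]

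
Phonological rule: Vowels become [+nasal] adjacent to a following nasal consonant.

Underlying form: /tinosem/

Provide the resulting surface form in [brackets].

[tĩnosẽm]

/i/ before nasal /n/ → [ĩ]
/e/ before nasal /m/ → [ẽ]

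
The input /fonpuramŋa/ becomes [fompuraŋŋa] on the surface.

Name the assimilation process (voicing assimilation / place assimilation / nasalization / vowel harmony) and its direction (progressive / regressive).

/n/→[m] /m/→[ŋ].
Each target copies a feature from the following segment, so the direction is regressive.

place assimilation, regressive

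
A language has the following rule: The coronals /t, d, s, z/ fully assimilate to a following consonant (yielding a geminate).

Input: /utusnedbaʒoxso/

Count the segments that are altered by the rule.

2

/s/ before /n/ → [n] (total assimilation)
/d/ before /b/ → [b] (total assimilation)
2 segments change.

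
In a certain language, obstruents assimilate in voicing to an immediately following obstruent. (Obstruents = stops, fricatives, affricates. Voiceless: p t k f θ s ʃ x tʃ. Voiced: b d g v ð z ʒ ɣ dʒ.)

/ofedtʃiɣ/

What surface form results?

[ofettʃiɣ]

/d/ before /tʃ/ (voiceless) → [t]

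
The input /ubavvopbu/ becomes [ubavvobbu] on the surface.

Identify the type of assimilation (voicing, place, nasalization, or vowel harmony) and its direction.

/p/→[b].
Each target copies a feature from the following segment, so the direction is regressive.

voicing assimilation, regressive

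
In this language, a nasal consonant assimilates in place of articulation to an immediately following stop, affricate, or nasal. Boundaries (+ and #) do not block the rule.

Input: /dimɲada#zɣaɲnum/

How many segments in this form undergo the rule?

/m/ before /ɲ/ (palatal) → [ɲ]
/ɲ/ before /n/ (alveolar) → [n]
2 segments change.

2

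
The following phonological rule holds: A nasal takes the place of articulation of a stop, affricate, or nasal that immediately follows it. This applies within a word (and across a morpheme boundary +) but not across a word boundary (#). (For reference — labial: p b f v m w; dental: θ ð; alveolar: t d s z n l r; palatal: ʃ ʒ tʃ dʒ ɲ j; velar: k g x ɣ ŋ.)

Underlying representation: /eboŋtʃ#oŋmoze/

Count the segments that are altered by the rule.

2

/ŋ/ before /tʃ/ (palatal) → [ɲ]
/ŋ/ before /m/ (labial) → [m]
2 segments change.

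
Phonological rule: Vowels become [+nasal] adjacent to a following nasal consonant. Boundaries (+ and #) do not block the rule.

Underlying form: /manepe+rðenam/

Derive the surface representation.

/a/ before nasal /n/ → [ã]
/e/ before nasal /n/ → [ẽ]
/a/ before nasal /m/ → [ã]

[mãnepe+rðẽnãm]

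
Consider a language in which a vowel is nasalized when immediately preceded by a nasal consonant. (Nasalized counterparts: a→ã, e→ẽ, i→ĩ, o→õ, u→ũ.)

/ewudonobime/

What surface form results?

[ewudonõbimẽ]

/o/ after nasal /n/ → [õ]
/e/ after nasal /m/ → [ẽ]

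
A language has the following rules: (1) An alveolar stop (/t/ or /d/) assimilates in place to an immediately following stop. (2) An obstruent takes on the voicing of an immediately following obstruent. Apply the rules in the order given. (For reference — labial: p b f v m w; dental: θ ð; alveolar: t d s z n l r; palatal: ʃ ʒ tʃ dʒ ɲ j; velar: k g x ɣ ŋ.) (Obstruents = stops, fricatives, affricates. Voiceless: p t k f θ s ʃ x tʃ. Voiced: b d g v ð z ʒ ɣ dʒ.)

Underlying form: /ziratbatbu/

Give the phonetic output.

[zirabbabbu]

Rule 1: /t/ before /b/ (labial) → [p]
Rule 1: /t/ before /b/ (labial) → [p]
After rule 1: zirapbapbu
Rule 2: /p/ before /b/ (voiced) → [b]
Rule 2: /p/ before /b/ (voiced) → [b]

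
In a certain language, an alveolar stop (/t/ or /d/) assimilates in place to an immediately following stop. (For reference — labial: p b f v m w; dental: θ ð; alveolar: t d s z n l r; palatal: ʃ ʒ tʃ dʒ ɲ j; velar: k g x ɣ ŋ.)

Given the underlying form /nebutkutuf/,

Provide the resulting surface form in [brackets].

/t/ before /k/ (velar) → [k]

[nebukkutuf]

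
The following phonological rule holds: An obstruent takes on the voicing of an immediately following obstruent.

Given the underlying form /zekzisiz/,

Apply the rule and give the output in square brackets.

[zegzisiz]

/k/ before /z/ (voiced) → [g]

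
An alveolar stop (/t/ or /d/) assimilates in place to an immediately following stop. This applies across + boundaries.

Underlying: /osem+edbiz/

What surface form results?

/d/ before /b/ (labial) → [b]

[osem+ebbiz]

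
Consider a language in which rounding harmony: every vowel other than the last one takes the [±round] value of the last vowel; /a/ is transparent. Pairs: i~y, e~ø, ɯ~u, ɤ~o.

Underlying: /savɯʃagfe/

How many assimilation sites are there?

No segment meets the rule's conditions.

0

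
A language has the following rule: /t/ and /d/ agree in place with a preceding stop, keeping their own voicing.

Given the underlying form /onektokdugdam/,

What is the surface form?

/t/ after /k/ (velar) → [k]
/d/ after /k/ (velar) → [g]
/d/ after /g/ (velar) → [g]

[onekkokguggam]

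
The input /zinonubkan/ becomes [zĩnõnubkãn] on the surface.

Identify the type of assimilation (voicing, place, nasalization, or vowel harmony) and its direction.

/i/→[ĩ] /o/→[õ] /a/→[ã].
Each target copies a feature from the following segment, so the direction is regressive.

nasalization, regressive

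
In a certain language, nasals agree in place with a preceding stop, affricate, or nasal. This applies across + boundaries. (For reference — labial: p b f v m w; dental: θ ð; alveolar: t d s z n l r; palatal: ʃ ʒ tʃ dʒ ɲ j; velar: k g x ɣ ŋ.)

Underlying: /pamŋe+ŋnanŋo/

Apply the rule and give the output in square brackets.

[pamme+ŋŋanno]

/ŋ/ after /m/ (labial) → [m]
/n/ after /ŋ/ (velar) → [ŋ]
/ŋ/ after /n/ (alveolar) → [n]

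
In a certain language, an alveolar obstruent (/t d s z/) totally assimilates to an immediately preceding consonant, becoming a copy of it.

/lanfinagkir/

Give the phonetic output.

[lanfinagkir]

no segment meets the rule's conditions; no change.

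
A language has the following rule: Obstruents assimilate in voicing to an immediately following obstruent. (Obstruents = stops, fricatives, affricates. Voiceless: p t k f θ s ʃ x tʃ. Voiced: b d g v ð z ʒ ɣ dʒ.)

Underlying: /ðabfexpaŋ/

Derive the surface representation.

/b/ before /f/ (voiceless) → [p]

[ðapfexpaŋ]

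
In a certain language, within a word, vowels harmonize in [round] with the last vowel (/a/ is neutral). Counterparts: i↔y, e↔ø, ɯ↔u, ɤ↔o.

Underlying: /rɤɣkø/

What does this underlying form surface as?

[roɣkø]

/ɤ/ harmonizes with /ø/ ([+round]) → [o]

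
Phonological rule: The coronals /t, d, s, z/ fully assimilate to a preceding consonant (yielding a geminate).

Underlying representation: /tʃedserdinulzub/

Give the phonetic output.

[tʃedderrinullub]

/s/ after /d/ → [d] (total assimilation)
/d/ after /r/ → [r] (total assimilation)
/z/ after /l/ → [l] (total assimilation)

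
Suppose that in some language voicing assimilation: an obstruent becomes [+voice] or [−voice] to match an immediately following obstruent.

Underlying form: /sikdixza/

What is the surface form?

/k/ before /d/ (voiced) → [g]
/x/ before /z/ (voiced) → [ɣ]

[sigdiɣza]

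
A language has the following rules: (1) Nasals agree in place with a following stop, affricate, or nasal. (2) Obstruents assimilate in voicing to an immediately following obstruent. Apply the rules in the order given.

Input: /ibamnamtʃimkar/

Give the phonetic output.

[ibannaɲtʃiŋkar]

Rule 1: /m/ before /n/ (alveolar) → [n]
Rule 1: /m/ before /tʃ/ (palatal) → [ɲ]
Rule 1: /m/ before /k/ (velar) → [ŋ]
After rule 1: ibannaɲtʃiŋkar
Rule 2: no segment meets the rule's conditions; no change.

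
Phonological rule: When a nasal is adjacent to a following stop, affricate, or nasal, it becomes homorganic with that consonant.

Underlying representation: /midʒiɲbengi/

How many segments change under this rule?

2

/ɲ/ before /b/ (labial) → [m]
/n/ before /g/ (velar) → [ŋ]
2 segments change.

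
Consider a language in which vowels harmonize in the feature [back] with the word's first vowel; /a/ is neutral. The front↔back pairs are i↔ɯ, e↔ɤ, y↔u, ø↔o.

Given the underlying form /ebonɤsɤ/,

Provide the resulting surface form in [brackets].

/o/ harmonizes with /e/ ([-back]) → [ø]
/ɤ/ harmonizes with /e/ ([-back]) → [e]
/ɤ/ harmonizes with /e/ ([-back]) → [e]

[ebønese]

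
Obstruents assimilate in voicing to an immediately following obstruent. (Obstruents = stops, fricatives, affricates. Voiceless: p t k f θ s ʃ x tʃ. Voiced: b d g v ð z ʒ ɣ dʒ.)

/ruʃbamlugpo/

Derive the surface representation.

[ruʒbamlukpo]

/ʃ/ before /b/ (voiced) → [ʒ]
/g/ before /p/ (voiceless) → [k]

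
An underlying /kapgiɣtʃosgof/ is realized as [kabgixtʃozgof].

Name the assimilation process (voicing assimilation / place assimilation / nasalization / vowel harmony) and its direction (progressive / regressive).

voicing assimilation, regressive

/p/→[b] /ɣ/→[x] /s/→[z].
Each target copies a feature from the following segment, so the direction is regressive.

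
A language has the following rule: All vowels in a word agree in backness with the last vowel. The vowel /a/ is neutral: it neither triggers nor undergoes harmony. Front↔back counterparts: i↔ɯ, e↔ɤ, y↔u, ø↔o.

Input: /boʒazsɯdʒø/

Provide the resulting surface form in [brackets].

[bøʒazsidʒø]

/o/ harmonizes with /ø/ ([-back]) → [ø]
/ɯ/ harmonizes with /ø/ ([-back]) → [i]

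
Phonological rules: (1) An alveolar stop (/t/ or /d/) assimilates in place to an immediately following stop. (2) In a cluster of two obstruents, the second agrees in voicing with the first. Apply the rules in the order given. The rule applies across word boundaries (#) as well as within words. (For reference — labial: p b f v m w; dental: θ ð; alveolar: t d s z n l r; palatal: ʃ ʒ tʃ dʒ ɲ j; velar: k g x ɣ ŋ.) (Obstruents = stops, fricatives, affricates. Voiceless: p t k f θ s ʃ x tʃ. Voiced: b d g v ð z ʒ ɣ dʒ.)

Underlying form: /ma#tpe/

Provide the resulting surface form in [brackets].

[ma#ppe]

Rule 1: /t/ before /p/ (labial) → [p]
After rule 1: ma#ppe
Rule 2: no segment meets the rule's conditions; no change.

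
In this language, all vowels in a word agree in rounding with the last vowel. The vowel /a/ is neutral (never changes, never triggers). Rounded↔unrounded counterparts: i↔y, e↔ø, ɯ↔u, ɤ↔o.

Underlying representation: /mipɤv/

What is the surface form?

[mipɤv]

no segment meets the rule's conditions; no change.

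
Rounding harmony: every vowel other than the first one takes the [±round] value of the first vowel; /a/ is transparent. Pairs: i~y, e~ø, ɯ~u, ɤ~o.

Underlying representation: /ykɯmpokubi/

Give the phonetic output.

/ɯ/ harmonizes with /y/ ([+round]) → [u]
/i/ harmonizes with /y/ ([+round]) → [y]

[ykumpokuby]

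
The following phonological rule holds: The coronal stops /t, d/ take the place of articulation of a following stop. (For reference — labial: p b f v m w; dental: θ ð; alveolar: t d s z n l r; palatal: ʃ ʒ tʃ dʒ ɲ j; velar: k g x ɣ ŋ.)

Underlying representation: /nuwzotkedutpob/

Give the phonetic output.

/t/ before /k/ (velar) → [k]
/t/ before /p/ (labial) → [p]

[nuwzokkeduppob]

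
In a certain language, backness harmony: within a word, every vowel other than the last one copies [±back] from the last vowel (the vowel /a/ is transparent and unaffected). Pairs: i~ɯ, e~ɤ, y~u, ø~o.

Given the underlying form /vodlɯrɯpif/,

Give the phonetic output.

[vødliripif]

/o/ harmonizes with /i/ ([-back]) → [ø]
/ɯ/ harmonizes with /i/ ([-back]) → [i]
/ɯ/ harmonizes with /i/ ([-back]) → [i]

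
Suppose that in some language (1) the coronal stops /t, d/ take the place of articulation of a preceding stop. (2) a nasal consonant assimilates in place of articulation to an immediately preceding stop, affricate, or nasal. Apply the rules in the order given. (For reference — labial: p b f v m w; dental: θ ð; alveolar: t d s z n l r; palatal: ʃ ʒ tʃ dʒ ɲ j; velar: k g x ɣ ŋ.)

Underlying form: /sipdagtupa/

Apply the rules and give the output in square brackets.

[sipbagkupa]

Rule 1: /d/ after /p/ (labial) → [b]
Rule 1: /t/ after /g/ (velar) → [k]
After rule 1: sipbagkupa
Rule 2: no segment meets the rule's conditions; no change.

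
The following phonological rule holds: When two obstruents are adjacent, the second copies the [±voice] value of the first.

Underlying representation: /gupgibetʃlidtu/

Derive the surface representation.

[gupkibetʃliddu]

/g/ after /p/ (voiceless) → [k]
/t/ after /d/ (voiced) → [d]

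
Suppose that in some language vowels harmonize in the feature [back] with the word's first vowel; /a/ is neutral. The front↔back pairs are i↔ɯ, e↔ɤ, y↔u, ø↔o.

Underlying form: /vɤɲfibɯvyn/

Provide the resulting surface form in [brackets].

[vɤɲfɯbɯvun]

/i/ harmonizes with /ɤ/ ([+back]) → [ɯ]
/y/ harmonizes with /ɤ/ ([+back]) → [u]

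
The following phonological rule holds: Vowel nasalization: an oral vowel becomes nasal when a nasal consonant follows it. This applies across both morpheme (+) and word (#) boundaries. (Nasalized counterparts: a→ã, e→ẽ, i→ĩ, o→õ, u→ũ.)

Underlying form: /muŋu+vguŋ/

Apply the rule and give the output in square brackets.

[mũŋu+vgũŋ]

/u/ before nasal /ŋ/ → [ũ]
/u/ before nasal /ŋ/ → [ũ]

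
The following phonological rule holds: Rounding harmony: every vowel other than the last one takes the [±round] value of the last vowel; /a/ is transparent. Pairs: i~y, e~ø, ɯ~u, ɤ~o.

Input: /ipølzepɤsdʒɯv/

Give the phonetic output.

/ø/ harmonizes with /ɯ/ ([-round]) → [e]

[ipelzepɤsdʒɯv]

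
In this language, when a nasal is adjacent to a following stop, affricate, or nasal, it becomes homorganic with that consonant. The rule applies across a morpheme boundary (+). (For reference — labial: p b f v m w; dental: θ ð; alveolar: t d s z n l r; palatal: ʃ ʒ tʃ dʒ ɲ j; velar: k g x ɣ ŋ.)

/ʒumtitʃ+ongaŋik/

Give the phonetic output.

/m/ before /t/ (alveolar) → [n]
/n/ before /g/ (velar) → [ŋ]

[ʒuntitʃ+oŋgaŋik]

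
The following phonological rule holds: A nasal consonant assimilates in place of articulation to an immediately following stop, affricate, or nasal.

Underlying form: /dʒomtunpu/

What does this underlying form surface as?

/m/ before /t/ (alveolar) → [n]
/n/ before /p/ (labial) → [m]

[dʒontumpu]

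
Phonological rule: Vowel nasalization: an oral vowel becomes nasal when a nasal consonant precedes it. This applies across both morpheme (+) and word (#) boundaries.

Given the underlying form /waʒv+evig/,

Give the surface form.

[waʒv+evig]

no segment meets the rule's conditions; no change.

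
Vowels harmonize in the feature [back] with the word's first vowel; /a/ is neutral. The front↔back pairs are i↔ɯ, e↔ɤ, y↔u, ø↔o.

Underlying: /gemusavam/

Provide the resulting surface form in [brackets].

[gemysavam]

/u/ harmonizes with /e/ ([-back]) → [y]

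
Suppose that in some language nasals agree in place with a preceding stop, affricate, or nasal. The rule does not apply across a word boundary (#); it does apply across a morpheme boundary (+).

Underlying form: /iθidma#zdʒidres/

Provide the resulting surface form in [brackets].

[iθidna#zdʒidres]

/m/ after /d/ (alveolar) → [n]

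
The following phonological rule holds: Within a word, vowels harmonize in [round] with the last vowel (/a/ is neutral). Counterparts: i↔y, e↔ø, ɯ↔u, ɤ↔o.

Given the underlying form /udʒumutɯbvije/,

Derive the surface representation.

[ɯdʒɯmɯtɯbvije]

/u/ harmonizes with /e/ ([-round]) → [ɯ]
/u/ harmonizes with /e/ ([-round]) → [ɯ]
/u/ harmonizes with /e/ ([-round]) → [ɯ]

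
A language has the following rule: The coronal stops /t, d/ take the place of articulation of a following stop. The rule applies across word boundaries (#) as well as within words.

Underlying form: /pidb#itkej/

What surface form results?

/d/ before /b/ (labial) → [b]
/t/ before /k/ (velar) → [k]

[pibb#ikkej]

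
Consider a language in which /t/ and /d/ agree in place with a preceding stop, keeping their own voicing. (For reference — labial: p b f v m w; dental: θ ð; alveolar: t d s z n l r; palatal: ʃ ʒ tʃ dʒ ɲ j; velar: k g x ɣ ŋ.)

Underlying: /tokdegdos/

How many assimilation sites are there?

2

/d/ after /k/ (velar) → [g]
/d/ after /g/ (velar) → [g]
2 segments change.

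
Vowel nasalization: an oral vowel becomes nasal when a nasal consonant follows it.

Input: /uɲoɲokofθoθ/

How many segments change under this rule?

2

/u/ before nasal /ɲ/ → [ũ]
/o/ before nasal /ɲ/ → [õ]
2 segments change.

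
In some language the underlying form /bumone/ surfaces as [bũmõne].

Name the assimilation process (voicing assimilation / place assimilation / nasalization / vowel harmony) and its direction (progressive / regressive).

nasalization, regressive

/u/→[ũ] /o/→[õ].
Each target copies a feature from the following segment, so the direction is regressive.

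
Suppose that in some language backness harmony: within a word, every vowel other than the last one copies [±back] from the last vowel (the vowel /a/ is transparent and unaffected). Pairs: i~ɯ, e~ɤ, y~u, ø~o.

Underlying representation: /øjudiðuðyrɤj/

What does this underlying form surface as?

/ø/ harmonizes with /ɤ/ ([+back]) → [o]
/i/ harmonizes with /ɤ/ ([+back]) → [ɯ]
/y/ harmonizes with /ɤ/ ([+back]) → [u]

[ojudɯðuðurɤj]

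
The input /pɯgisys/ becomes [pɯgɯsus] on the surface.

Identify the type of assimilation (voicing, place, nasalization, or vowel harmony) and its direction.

vowel harmony, progressive

/i/→[ɯ] /y/→[u].
Vowels agree with the first vowel, so the harmony is progressive.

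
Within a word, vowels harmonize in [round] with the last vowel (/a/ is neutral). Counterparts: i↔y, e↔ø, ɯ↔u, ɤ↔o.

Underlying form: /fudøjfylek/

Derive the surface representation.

/u/ harmonizes with /e/ ([-round]) → [ɯ]
/ø/ harmonizes with /e/ ([-round]) → [e]
/y/ harmonizes with /e/ ([-round]) → [i]

[fɯdejfilek]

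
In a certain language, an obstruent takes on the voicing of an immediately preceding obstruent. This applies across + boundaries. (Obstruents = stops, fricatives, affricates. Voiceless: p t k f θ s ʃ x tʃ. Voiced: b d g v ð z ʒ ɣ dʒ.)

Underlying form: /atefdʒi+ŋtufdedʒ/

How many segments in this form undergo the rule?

/dʒ/ after /f/ (voiceless) → [tʃ]
/d/ after /f/ (voiceless) → [t]
2 segments change.

2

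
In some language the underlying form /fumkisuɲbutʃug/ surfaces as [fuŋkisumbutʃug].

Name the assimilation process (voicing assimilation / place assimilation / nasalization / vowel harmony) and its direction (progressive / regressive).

/m/→[ŋ] /ɲ/→[m].
Each target copies a feature from the following segment, so the direction is regressive.

place assimilation, regressive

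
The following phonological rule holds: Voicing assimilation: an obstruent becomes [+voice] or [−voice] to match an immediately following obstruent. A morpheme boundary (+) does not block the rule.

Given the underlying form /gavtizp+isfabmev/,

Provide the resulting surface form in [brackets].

/v/ before /t/ (voiceless) → [f]
/z/ before /p/ (voiceless) → [s]

[gaftisp+isfabmev]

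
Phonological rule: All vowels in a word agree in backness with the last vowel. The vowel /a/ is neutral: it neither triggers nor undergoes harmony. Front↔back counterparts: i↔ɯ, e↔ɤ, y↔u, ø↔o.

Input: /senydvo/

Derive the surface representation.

[sɤnudvo]

/e/ harmonizes with /o/ ([+back]) → [ɤ]
/y/ harmonizes with /o/ ([+back]) → [u]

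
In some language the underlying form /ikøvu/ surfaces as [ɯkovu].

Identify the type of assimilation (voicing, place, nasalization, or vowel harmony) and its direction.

vowel harmony, regressive

/i/→[ɯ] /ø/→[o].
Vowels agree with the last vowel, so the harmony is regressive.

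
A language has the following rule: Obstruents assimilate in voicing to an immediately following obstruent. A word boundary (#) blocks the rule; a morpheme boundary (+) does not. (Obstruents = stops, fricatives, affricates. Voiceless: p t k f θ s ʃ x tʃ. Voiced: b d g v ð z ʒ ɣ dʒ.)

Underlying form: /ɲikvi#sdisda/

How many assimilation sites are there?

3

/k/ before /v/ (voiced) → [g]
/s/ before /d/ (voiced) → [z]
/s/ before /d/ (voiced) → [z]
3 segments change.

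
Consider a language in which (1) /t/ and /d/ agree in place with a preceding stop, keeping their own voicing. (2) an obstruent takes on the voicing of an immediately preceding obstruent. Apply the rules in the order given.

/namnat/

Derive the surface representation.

[namnat]

Rule 1: no segment meets the rule's conditions; no change.
After rule 1: namnat
Rule 2: no segment meets the rule's conditions; no change.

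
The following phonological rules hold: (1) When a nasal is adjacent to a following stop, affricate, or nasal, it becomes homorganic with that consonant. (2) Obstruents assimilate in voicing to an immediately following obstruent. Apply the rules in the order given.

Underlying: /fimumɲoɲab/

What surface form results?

Rule 1: /m/ before /ɲ/ (palatal) → [ɲ]
After rule 1: fimuɲɲoɲab
Rule 2: no segment meets the rule's conditions; no change.

[fimuɲɲoɲab]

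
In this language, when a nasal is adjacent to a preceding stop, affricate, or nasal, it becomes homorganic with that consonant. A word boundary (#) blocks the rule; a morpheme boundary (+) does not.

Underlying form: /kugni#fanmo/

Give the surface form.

/n/ after /g/ (velar) → [ŋ]
/m/ after /n/ (alveolar) → [n]

[kugŋi#fanno]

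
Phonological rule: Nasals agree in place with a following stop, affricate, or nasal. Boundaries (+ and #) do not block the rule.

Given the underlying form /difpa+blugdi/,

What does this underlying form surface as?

[difpa+blugdi]

no segment meets the rule's conditions; no change.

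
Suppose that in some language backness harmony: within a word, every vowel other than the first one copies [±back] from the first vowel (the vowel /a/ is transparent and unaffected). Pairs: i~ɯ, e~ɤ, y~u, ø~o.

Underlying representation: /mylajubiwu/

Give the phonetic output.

[mylajybiwy]

/u/ harmonizes with /y/ ([-back]) → [y]
/u/ harmonizes with /y/ ([-back]) → [y]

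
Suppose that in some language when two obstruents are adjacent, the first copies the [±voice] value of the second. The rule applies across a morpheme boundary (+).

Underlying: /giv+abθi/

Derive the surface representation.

/b/ before /θ/ (voiceless) → [p]

[giv+apθi]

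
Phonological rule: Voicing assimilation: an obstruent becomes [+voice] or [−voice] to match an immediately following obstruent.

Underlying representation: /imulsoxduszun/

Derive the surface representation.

/x/ before /d/ (voiced) → [ɣ]
/s/ before /z/ (voiced) → [z]

[imulsoɣduzzun]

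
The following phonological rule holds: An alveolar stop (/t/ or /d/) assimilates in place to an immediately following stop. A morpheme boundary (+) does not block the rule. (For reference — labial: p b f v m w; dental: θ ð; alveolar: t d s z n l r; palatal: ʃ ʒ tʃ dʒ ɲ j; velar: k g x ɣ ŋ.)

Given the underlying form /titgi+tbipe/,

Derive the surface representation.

/t/ before /g/ (velar) → [k]
/t/ before /b/ (labial) → [p]

[tikgi+pbipe]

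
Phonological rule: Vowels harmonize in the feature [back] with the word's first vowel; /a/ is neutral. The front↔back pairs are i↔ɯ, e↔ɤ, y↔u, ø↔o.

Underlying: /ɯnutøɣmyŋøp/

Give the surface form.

/ø/ harmonizes with /ɯ/ ([+back]) → [o]
/y/ harmonizes with /ɯ/ ([+back]) → [u]
/ø/ harmonizes with /ɯ/ ([+back]) → [o]

[ɯnutoɣmuŋop]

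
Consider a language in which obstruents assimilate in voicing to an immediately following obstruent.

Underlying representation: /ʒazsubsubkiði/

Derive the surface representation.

/z/ before /s/ (voiceless) → [s]
/b/ before /s/ (voiceless) → [p]
/b/ before /k/ (voiceless) → [p]

[ʒassupsupkiði]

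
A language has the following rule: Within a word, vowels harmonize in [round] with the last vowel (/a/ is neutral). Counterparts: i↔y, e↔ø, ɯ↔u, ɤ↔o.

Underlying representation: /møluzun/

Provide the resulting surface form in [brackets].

no segment meets the rule's conditions; no change.

[møluzun]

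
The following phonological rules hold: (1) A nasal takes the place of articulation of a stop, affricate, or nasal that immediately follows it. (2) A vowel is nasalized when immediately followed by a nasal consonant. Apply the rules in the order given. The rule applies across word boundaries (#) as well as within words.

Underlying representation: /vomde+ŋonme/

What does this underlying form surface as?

[võndẽ+ŋõmme]

Rule 1: /m/ before /d/ (alveolar) → [n]
Rule 1: /n/ before /m/ (labial) → [m]
After rule 1: vonde+ŋomme
Rule 2: /o/ before nasal /n/ → [õ]
Rule 2: /e/ before nasal /ŋ/ → [ẽ]
Rule 2: /o/ before nasal /m/ → [õ]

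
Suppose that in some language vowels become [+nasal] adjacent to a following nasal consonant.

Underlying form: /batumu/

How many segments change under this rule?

/u/ before nasal /m/ → [ũ]
1 segment changes.

1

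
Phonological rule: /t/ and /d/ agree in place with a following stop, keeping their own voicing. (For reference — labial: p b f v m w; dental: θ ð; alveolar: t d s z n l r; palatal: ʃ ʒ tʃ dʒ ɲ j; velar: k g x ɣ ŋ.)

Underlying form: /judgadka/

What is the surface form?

/d/ before /g/ (velar) → [g]
/d/ before /k/ (velar) → [g]

[juggagka]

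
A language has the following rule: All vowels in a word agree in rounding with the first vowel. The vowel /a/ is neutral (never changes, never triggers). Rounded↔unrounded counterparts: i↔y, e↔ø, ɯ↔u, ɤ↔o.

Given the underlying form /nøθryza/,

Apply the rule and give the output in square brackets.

no segment meets the rule's conditions; no change.

[nøθryza]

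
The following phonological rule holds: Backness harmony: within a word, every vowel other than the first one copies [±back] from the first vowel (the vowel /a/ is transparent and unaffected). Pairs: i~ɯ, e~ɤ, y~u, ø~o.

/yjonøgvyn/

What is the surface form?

/o/ harmonizes with /y/ ([-back]) → [ø]

[yjønøgvyn]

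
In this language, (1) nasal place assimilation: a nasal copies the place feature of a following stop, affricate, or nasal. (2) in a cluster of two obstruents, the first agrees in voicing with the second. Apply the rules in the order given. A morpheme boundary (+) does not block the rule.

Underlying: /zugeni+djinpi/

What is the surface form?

Rule 1: /n/ before /p/ (labial) → [m]
After rule 1: zugeni+djimpi
Rule 2: no segment meets the rule's conditions; no change.

[zugeni+djimpi]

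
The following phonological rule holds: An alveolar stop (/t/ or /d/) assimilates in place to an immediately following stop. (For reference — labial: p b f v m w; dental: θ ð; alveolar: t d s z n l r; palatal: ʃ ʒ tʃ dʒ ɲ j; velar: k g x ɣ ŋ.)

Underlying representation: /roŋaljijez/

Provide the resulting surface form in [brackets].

[roŋaljijez]

no segment meets the rule's conditions; no change.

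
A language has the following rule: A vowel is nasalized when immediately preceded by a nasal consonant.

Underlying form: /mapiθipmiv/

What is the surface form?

[mãpiθipmĩv]

/a/ after nasal /m/ → [ã]
/i/ after nasal /m/ → [ĩ]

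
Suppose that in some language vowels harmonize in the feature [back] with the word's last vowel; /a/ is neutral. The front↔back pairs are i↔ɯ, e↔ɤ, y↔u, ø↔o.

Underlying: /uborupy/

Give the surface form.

/u/ harmonizes with /y/ ([-back]) → [y]
/o/ harmonizes with /y/ ([-back]) → [ø]
/u/ harmonizes with /y/ ([-back]) → [y]

[ybørypy]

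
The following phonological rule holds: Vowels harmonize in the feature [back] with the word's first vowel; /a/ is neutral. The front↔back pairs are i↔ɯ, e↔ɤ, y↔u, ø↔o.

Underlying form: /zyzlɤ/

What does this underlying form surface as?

/ɤ/ harmonizes with /y/ ([-back]) → [e]

[zyzle]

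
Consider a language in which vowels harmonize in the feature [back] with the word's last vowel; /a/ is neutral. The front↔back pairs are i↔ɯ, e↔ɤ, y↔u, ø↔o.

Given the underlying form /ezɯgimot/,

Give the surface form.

/e/ harmonizes with /o/ ([+back]) → [ɤ]
/i/ harmonizes with /o/ ([+back]) → [ɯ]

[ɤzɯgɯmot]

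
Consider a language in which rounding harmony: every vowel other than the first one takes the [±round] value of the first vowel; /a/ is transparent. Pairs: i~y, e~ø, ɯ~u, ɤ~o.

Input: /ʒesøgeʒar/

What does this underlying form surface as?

[ʒesegeʒar]

/ø/ harmonizes with /e/ ([-round]) → [e]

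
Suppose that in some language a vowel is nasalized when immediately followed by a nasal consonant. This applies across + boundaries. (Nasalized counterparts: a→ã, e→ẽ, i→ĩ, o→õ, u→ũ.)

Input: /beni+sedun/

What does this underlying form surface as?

/e/ before nasal /n/ → [ẽ]
/u/ before nasal /n/ → [ũ]

[bẽni+sedũn]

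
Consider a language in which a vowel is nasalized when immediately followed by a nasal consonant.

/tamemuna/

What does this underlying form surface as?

/a/ before nasal /m/ → [ã]
/e/ before nasal /m/ → [ẽ]
/u/ before nasal /n/ → [ũ]

[tãmẽmũna]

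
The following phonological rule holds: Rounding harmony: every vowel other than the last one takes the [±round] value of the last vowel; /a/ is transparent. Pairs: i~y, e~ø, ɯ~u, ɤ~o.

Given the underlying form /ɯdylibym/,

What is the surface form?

/ɯ/ harmonizes with /y/ ([+round]) → [u]
/i/ harmonizes with /y/ ([+round]) → [y]

[udylybym]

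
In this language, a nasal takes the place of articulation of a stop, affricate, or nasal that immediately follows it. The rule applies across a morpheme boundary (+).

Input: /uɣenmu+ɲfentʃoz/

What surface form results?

[uɣemmu+ɲfeɲtʃoz]

/n/ before /m/ (labial) → [m]
/n/ before /tʃ/ (palatal) → [ɲ]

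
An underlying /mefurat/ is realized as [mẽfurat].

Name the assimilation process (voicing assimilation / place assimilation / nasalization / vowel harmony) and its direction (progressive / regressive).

nasalization, progressive

/e/→[ẽ].
Each target copies a feature from the preceding segment, so the direction is progressive.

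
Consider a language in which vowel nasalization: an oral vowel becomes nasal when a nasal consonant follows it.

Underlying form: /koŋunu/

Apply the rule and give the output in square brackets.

/o/ before nasal /ŋ/ → [õ]
/u/ before nasal /n/ → [ũ]

[kõŋũnu]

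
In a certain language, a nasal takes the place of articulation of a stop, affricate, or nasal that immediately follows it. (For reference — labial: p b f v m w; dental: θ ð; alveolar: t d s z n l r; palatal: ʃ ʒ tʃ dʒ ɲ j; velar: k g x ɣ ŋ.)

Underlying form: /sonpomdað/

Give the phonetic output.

/n/ before /p/ (labial) → [m]
/m/ before /d/ (alveolar) → [n]

[sompondað]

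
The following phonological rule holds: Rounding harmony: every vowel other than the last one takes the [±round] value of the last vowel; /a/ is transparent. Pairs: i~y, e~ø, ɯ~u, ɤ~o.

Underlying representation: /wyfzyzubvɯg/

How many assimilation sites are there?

3

/y/ harmonizes with /ɯ/ ([-round]) → [i]
/y/ harmonizes with /ɯ/ ([-round]) → [i]
/u/ harmonizes with /ɯ/ ([-round]) → [ɯ]
3 segments change.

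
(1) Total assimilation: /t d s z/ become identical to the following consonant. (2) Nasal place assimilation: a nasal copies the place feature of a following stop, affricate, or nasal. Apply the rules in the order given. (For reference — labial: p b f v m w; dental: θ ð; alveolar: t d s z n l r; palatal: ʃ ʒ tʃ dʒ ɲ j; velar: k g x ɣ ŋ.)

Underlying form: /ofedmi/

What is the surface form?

Rule 1: /d/ before /m/ → [m] (total assimilation)
After rule 1: ofemmi
Rule 2: no segment meets the rule's conditions; no change.

[ofemmi]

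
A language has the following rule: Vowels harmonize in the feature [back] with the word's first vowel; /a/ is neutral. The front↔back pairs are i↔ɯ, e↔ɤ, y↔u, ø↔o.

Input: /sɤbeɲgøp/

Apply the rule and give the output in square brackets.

/e/ harmonizes with /ɤ/ ([+back]) → [ɤ]
/ø/ harmonizes with /ɤ/ ([+back]) → [o]

[sɤbɤɲgop]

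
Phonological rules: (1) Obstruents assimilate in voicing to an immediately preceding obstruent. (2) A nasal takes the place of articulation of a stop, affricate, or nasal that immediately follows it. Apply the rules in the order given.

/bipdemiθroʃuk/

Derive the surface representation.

Rule 1: /d/ after /p/ (voiceless) → [t]
After rule 1: biptemiθroʃuk
Rule 2: no segment meets the rule's conditions; no change.

[biptemiθroʃuk]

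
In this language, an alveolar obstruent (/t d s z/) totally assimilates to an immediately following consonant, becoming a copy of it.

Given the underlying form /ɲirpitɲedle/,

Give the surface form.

/t/ before /ɲ/ → [ɲ] (total assimilation)
/d/ before /l/ → [l] (total assimilation)

[ɲirpiɲɲelle]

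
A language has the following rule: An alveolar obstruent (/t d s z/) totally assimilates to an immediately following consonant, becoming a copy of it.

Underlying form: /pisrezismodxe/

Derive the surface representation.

[pirrezimmoxxe]

/s/ before /r/ → [r] (total assimilation)
/s/ before /m/ → [m] (total assimilation)
/d/ before /x/ → [x] (total assimilation)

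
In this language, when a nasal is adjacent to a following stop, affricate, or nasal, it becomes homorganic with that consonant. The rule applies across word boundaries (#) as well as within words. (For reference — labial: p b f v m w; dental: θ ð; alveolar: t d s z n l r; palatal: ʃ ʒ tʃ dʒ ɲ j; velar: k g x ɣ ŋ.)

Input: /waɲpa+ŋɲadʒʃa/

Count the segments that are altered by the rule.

/ɲ/ before /p/ (labial) → [m]
/ŋ/ before /ɲ/ (palatal) → [ɲ]
2 segments change.

2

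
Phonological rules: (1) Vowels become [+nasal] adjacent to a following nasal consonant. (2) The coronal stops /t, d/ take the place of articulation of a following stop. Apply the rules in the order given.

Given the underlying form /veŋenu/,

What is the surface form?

[vẽŋẽnu]

Rule 1: /e/ before nasal /ŋ/ → [ẽ]
Rule 1: /e/ before nasal /n/ → [ẽ]
After rule 1: vẽŋẽnu
Rule 2: no segment meets the rule's conditions; no change.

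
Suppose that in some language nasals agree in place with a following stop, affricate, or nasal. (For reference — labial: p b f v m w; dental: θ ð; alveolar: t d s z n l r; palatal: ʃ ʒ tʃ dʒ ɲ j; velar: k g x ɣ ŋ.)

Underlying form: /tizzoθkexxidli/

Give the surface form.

[tizzoθkexxidli]

no segment meets the rule's conditions; no change.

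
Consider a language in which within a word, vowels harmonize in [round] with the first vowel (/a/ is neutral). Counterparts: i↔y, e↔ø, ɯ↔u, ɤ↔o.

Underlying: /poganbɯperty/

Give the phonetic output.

[poganbupørty]

/ɯ/ harmonizes with /o/ ([+round]) → [u]
/e/ harmonizes with /o/ ([+round]) → [ø]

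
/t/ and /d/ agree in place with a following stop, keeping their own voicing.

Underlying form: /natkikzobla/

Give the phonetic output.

[nakkikzobla]

/t/ before /k/ (velar) → [k]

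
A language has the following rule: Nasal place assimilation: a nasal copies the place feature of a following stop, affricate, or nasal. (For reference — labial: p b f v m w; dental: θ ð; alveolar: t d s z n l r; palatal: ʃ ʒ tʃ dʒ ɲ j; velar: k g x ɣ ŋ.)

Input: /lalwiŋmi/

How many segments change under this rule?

1

/ŋ/ before /m/ (labial) → [m]
1 segment changes.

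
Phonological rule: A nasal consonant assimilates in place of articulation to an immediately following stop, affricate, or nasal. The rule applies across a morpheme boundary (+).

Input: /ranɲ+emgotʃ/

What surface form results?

/n/ before /ɲ/ (palatal) → [ɲ]
/m/ before /g/ (velar) → [ŋ]

[raɲɲ+eŋgotʃ]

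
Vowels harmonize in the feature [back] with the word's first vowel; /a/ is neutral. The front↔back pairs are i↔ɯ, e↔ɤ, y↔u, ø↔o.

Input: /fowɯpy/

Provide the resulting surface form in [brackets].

[fowɯpu]

/y/ harmonizes with /o/ ([+back]) → [u]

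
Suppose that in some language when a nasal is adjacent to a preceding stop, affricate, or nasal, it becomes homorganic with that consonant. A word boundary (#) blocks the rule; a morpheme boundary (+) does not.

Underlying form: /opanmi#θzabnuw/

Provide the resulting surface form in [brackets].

[opanni#θzabmuw]

/m/ after /n/ (alveolar) → [n]
/n/ after /b/ (labial) → [m]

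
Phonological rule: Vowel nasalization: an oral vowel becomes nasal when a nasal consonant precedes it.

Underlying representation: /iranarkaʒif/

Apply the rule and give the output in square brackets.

[iranãrkaʒif]

/a/ after nasal /n/ → [ã]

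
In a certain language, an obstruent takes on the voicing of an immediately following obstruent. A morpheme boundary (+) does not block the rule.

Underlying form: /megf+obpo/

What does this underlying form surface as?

[mekf+oppo]

/g/ before /f/ (voiceless) → [k]
/b/ before /p/ (voiceless) → [p]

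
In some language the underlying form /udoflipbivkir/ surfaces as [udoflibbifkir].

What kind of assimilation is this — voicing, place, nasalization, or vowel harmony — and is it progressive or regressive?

voicing assimilation, regressive

/p/→[b] /v/→[f].
Each target copies a feature from the following segment, so the direction is regressive.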